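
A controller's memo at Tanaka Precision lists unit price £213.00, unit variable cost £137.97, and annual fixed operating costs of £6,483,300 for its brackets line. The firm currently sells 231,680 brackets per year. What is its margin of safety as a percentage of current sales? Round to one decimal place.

Each unit contributes £213.00 − £137.97 = £75.03. Break-even units = £6,483,300 ÷ £75.03 = 86,409.44; break-even revenue = 86,409.44 × £213.00 = £18,405,209.92.
Actual sales revenue = 231,680 × £213.00 = £49,347,840.00.
Margin of safety = (£49,347,840.00 − £18,405,209.92) ÷ £49,347,840.00 = 62.7%.

62.7%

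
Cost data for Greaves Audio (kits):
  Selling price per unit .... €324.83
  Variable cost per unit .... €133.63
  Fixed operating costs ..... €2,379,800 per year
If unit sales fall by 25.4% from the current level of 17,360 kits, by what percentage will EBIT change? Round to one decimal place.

-89.7%

Contribution at this volume is 17,360 × €191.20 = €3,319,232.00.
EBIT = €3,319,232.00 − €2,379,800 = €939,432.00.
DOL = contribution ÷ EBIT = €3,319,232.00 ÷ €939,432.00 = 3.5332.
So EBIT moves 3.5332 × (-25.4%) = -89.7%.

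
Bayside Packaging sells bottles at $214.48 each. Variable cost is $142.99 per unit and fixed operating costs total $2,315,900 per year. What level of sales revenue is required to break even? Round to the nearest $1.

$6,948,024

CM per unit = $214.48 − $142.99 = $71.49; CM ratio = $71.49 / $214.48 = 0.3333.
Break-even sales = FC ÷ CM ratio = $2,315,900 × $214.48 / $71.49 = $6,948,024.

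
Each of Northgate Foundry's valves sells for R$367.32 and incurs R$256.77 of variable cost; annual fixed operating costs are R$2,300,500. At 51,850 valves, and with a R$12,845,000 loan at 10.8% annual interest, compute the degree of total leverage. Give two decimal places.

2.80

At 51,850 units, contribution = 51,850 × R$110.55 = R$5,732,017.50.
EBIT = R$5,732,017.50 − R$2,300,500 = R$3,431,517.50. Interest = R$1,387,260.00.
DOL = R$5,732,017.50 ÷ R$3,431,517.50 = 1.6704; DFL = R$3,431,517.50 ÷ R$2,044,257.50 = 1.6786.
Combined leverage = 1.6704 × 1.6786 = 2.8039.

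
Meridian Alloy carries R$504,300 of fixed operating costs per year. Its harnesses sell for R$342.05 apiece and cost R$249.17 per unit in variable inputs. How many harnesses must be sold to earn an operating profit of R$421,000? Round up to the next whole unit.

9,963 harnesses

Unit CM = price − variable cost = R$342.05 − R$249.17 = R$92.88.
Units = (FC + target) / CM = (R$504,300 + R$421,000) / R$92.88 = 9,962.32, so 9,963 harnesses.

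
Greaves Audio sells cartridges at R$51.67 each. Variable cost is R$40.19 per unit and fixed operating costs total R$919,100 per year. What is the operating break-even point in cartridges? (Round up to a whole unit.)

80,061 cartridges

Contribution margin per unit = R$51.67 − R$40.19 = R$11.48.
Break-even Q = R$919,100 / R$11.48 = 80,060.98 → 80,061 cartridges.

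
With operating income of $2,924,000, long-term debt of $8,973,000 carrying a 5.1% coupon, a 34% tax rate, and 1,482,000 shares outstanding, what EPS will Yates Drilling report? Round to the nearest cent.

$1.10

Interest = $457,623.00, so EBT = $2,924,000 − $457,623.00 = $2,466,377.00.
After tax at 34%: net income = $2,466,377.00 × 0.66 = $1,627,808.82.
EPS = $1,627,808.82 ÷ 1,482,000 = $1.10.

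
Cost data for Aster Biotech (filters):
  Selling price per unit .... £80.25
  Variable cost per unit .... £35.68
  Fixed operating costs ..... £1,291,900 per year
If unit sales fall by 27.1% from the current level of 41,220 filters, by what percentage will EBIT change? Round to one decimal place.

-91.3%

At 41,220 units, contribution = 41,220 × £44.57 = £1,837,175.40.
EBIT = £1,837,175.40 − £1,291,900 = £545,275.40.
DOL = contribution ÷ EBIT = £1,837,175.40 ÷ £545,275.40 = 3.3693.
%ΔEBIT = DOL × %ΔSales = 3.3693 × -27.1% = -91.3%.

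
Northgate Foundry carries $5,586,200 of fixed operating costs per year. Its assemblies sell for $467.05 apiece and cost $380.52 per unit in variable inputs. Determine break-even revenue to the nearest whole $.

$30,151,794

CM per unit = $467.05 − $380.52 = $86.53; CM ratio = $86.53 / $467.05 = 0.1853.
Break-even sales = FC ÷ CM ratio = $5,586,200 × $467.05 / $86.53 = $30,151,794.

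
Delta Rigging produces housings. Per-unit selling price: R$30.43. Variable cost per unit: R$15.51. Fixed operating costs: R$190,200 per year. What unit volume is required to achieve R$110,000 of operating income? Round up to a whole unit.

Unit CM = price − variable cost = R$30.43 − R$15.51 = R$14.92.
Need Q such that Q × R$14.92 − R$190,200 = R$110,000, i.e. Q = R$300,200 / R$14.92 = 20,120.64 → 20,121.

20,121 housings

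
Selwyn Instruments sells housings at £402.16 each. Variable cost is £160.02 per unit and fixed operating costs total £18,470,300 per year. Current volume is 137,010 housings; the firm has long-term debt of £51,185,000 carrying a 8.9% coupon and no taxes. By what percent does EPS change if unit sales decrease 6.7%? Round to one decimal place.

-21.9%

Contribution at this volume is 137,010 × £242.14 = £33,175,601.40.
EBIT = £33,175,601.40 − £18,470,300 = £14,705,301.40.
After interest of £4,555,465.00, pre-tax earnings = £10,149,836.40.
Degree of combined leverage = contribution ÷ (EBIT − I) = £33,175,601.40 ÷ £10,149,836.40 = 3.2686.
EPS therefore changes by 3.2686 × (-6.7%) = -21.9%.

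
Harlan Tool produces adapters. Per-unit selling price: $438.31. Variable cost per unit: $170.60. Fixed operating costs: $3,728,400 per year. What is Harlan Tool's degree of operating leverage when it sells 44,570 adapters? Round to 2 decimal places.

At 44,570 units, contribution = 44,570 × $267.71 = $11,931,834.70.
Operating income = contribution − fixed costs = $11,931,834.70 − $3,728,400 = $8,203,434.70.
DOL = contribution ÷ EBIT = $11,931,834.70 ÷ $8,203,434.70 = 1.4545.

1.45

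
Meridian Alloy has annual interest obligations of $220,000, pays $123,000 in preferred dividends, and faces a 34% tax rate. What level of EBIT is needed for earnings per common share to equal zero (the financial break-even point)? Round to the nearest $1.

Preferred dividends are paid after tax, so their pre-tax equivalent is $123,000 ÷ (1 − 0.34) = $186,363.64.
EPS = 0 when EBIT covers interest plus the pre-tax preferred burden: $220,000 + $186,363.64 = $406,363.64.

$406,364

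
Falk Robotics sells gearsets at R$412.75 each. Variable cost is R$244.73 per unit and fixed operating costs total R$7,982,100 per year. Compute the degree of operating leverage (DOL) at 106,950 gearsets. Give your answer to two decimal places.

Contribution at this volume is 106,950 × R$168.02 = R$17,969,739.00.
Operating income = contribution − fixed costs = R$17,969,739.00 − R$7,982,100 = R$9,987,639.00.
DOL = contribution ÷ EBIT = R$17,969,739.00 ÷ R$9,987,639.00 = 1.7992.

1.80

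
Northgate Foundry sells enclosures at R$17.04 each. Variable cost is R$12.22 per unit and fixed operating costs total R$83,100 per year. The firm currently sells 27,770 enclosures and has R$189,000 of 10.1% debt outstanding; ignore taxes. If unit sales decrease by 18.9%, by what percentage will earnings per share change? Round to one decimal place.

Contribution at this volume is 27,770 × R$4.82 = R$133,851.40.
EBIT = R$133,851.40 − R$83,100 = R$50,751.40.
Interest = R$19,089.00, so EBIT − I = R$31,662.40.
DCL = total CM / (EBIT − I) = R$133,851.40 / R$31,662.40 = 4.2275.
%ΔEPS = DCL × %ΔSales = 4.2275 × -18.9% = -79.9%.

-79.9%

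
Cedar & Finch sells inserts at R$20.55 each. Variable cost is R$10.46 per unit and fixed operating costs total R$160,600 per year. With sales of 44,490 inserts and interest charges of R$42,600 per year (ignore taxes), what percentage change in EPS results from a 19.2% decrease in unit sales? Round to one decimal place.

-35.1%

Contribution at this volume is 44,490 × R$10.09 = R$448,904.10.
Subtracting fixed costs: EBIT = R$448,904.10 − R$160,600 = R$288,304.10.
After interest of R$42,600.00, pre-tax earnings = R$245,704.10.
DCL = total CM / (EBIT − I) = R$448,904.10 / R$245,704.10 = 1.8270.
%ΔEPS = DCL × %ΔSales = 1.8270 × -19.2% = -35.1%.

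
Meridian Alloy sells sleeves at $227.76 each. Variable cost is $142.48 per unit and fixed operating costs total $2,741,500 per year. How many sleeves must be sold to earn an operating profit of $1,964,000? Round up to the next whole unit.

55,178 sleeves

Unit CM = price − variable cost = $227.76 − $142.48 = $85.28.
Units = (FC + target) / CM = ($2,741,500 + $1,964,000) / $85.28 = 55,177.06, so 55,178 sleeves.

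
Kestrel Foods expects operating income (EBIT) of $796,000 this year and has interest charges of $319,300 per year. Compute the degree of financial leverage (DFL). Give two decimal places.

Interest = $319,300.00.
DFL = EBIT ÷ (EBIT − I) = $796,000 ÷ ($796,000 − $319,300.00) = $796,000 ÷ $476,700.00 = 1.6698.

1.67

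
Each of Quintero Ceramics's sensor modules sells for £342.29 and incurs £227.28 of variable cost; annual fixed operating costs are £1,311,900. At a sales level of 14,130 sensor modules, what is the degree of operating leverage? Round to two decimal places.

Contribution at this volume is 14,130 × £115.01 = £1,625,091.30.
EBIT = £1,625,091.30 − £1,311,900 = £313,191.30.
So DOL = total CM / EBIT = £1,625,091.30 / £313,191.30 = 5.1888.

5.19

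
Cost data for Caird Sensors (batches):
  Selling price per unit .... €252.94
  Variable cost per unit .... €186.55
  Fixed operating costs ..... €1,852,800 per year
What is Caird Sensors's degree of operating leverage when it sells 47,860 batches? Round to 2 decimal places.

2.40

At 47,860 units, contribution = 47,860 × €66.39 = €3,177,425.40.
Operating income = contribution − fixed costs = €3,177,425.40 − €1,852,800 = €1,324,625.40.
DOL = contribution ÷ EBIT = €3,177,425.40 ÷ €1,324,625.40 = 2.3987.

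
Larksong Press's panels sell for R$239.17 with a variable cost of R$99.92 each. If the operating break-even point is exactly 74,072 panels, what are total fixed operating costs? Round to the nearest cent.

Each unit contributes R$239.17 − R$99.92 = R$139.25.
Since BE = FC / CM, FC = 74,072 × R$139.25 = R$10,314,526.00.

R$10,314,526.00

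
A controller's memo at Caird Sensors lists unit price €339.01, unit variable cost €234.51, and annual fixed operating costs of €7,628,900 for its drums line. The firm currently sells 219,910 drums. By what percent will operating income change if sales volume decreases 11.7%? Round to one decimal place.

Total contribution margin = 219,910 × €104.50 = €22,980,595.00.
EBIT = €22,980,595.00 − €7,628,900 = €15,351,695.00.
So DOL = total CM / EBIT = €22,980,595.00 / €15,351,695.00 = 1.4969.
Operating income changes by 1.4969 × -11.7% = -17.5%.

-17.5%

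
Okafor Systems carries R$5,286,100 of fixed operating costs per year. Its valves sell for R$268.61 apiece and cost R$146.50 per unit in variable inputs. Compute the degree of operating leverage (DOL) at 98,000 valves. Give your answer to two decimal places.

1.79

Total contribution margin = 98,000 × R$122.11 = R$11,966,780.00.
Operating income = contribution − fixed costs = R$11,966,780.00 − R$5,286,100 = R$6,680,680.00.
DOL = contribution ÷ EBIT = R$11,966,780.00 ÷ R$6,680,680.00 = 1.7913.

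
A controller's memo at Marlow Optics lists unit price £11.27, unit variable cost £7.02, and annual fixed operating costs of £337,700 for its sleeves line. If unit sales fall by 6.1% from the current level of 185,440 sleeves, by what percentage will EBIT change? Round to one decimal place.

Contribution at this volume is 185,440 × £4.25 = £788,120.00.
EBIT = £788,120.00 − £337,700 = £450,420.00.
DOL = contribution ÷ EBIT = £788,120.00 ÷ £450,420.00 = 1.7497.
So EBIT moves 1.7497 × (-6.1%) = -10.7%.

-10.7%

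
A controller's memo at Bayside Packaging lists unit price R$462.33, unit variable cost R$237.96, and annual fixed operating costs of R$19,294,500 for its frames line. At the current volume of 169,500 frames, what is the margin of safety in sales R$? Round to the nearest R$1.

R$38,607,275

Each unit contributes R$462.33 − R$237.96 = R$224.37. Break-even units = R$19,294,500 ÷ R$224.37 = 85,994.12; break-even revenue = 85,994.12 × R$462.33 = R$39,757,660.05.
Current sales = 169,500 × R$462.33 = R$78,364,935.00.
Margin of safety = R$78,364,935.00 − R$39,757,660.05 = R$38,607,275.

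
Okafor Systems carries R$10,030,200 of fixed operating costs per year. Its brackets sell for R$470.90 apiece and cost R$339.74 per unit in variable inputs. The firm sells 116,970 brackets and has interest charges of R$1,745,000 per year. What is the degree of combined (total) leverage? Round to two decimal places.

Contribution at this volume is 116,970 × R$131.16 = R$15,341,785.20.
EBIT = R$15,341,785.20 − R$10,030,200 = R$5,311,585.20. Interest = R$1,745,000.00, so EBIT − I = R$3,566,585.20.
DCL = contribution ÷ (EBIT − I) = R$15,341,785.20 ÷ R$3,566,585.20 = 4.3015.

4.30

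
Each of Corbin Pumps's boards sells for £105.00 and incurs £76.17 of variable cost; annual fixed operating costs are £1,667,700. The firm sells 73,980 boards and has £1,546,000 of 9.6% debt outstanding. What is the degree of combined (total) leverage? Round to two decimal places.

6.73

At 73,980 units, contribution = 73,980 × £28.83 = £2,132,843.40.
Operating income = contribution − fixed costs = £2,132,843.40 − £1,667,700 = £465,143.40. Interest = £148,416.00.
DOL = £2,132,843.40 ÷ £465,143.40 = 4.5853; DFL = £465,143.40 ÷ £316,727.40 = 1.4686.
DCL = DOL × DFL = 4.5853 × 1.4686 = 6.7340.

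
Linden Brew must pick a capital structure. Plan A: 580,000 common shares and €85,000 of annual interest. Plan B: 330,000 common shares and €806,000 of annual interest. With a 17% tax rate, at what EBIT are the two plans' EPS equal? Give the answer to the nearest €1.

€1,757,720

Set EPS_A = EPS_B: (EBIT − €85,000)(1 − 0.17) ÷ 580,000 = (EBIT − €806,000)(1 − 0.17) ÷ 330,000.
Cancelling (1 − t) and cross-multiplying: 330,000·(EBIT − 85,000) = 580,000·(EBIT − 806,000).
EBIT × (580,000 − 330,000) = 806,000 × 580,000 − 85,000 × 330,000 = 439,430,000,000, so EBIT = 439,430,000,000 ÷ 250,000 = 1,757,720.00.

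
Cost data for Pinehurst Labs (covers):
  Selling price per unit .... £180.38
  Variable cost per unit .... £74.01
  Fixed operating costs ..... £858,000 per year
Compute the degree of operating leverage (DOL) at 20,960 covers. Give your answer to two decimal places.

1.63

At 20,960 units, contribution = 20,960 × £106.37 = £2,229,515.20.
Subtracting fixed costs: EBIT = £2,229,515.20 − £858,000 = £1,371,515.20.
DOL = contribution ÷ EBIT = £2,229,515.20 ÷ £1,371,515.20 = 1.6256.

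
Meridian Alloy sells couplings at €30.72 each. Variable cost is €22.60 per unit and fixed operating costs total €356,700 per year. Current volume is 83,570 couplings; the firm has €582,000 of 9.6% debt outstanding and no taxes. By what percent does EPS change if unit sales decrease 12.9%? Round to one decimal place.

-32.9%

Total contribution margin = 83,570 × €8.12 = €678,588.40.
Subtracting fixed costs: EBIT = €678,588.40 − €356,700 = €321,888.40.
Interest = €55,872.00, so EBIT − I = €266,016.40.
DCL = total CM / (EBIT − I) = €678,588.40 / €266,016.40 = 2.5509.
EPS therefore changes by 2.5509 × (-12.9%) = -32.9%.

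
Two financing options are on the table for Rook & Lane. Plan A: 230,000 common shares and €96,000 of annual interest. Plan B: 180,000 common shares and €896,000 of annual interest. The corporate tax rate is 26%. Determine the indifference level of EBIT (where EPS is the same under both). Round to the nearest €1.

€3,776,000

At indifference, (EBIT − 96,000)(1 − t)/230,000 = (EBIT − 896,000)(1 − t)/180,000.
The (1 − t) factor cancels: (EBIT − 96,000) × 180,000 = (EBIT − 896,000) × 230,000.
Solving, EBIT = (896,000·230,000 − 96,000·180,000) / (230,000 − 180,000) = 188,800,000,000 / 50,000 = 3,776,000.00.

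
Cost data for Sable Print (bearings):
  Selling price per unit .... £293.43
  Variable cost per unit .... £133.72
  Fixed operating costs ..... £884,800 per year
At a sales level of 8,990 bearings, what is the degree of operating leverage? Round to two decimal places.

Contribution at this volume is 8,990 × £159.71 = £1,435,792.90.
Operating income = contribution − fixed costs = £1,435,792.90 − £884,800 = £550,992.90.
DOL = contribution ÷ EBIT = £1,435,792.90 ÷ £550,992.90 = 2.6058.

2.61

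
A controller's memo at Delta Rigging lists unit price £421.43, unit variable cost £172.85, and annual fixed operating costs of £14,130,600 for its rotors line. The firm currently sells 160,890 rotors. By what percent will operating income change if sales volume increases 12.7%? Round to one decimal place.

At 160,890 units, contribution = 160,890 × £248.58 = £39,994,036.20.
EBIT = £39,994,036.20 − £14,130,600 = £25,863,436.20.
DOL = contribution ÷ EBIT = £39,994,036.20 ÷ £25,863,436.20 = 1.5464.
%ΔEBIT = DOL × %ΔSales = 1.5464 × +12.7% = +19.6%.

+19.6%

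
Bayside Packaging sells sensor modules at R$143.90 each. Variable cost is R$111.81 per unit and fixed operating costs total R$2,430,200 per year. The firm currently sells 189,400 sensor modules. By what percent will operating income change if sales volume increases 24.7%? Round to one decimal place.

+41.2%

Total contribution margin = 189,400 × R$32.09 = R$6,077,846.00.
Operating income = contribution − fixed costs = R$6,077,846.00 − R$2,430,200 = R$3,647,646.00.
DOL = contribution ÷ EBIT = R$6,077,846.00 ÷ R$3,647,646.00 = 1.6662.
So EBIT moves 1.6662 × (+24.7%) = +41.2%.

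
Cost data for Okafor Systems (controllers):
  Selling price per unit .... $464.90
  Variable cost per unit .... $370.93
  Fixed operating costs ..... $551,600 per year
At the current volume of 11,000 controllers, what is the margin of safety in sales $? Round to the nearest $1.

Each unit contributes $464.90 − $370.93 = $93.97. Break-even units = $551,600 ÷ $93.97 = 5,869.96; break-even revenue = 5,869.96 × $464.90 = $2,728,943.71.
Current sales = 11,000 × $464.90 = $5,113,900.00.
Margin of safety = $5,113,900.00 − $2,728,943.71 = $2,384,956.

$2,384,956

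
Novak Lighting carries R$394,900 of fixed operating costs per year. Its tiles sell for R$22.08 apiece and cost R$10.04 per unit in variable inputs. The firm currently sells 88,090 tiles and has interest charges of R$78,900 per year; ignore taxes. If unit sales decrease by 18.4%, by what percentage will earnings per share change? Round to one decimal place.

Total contribution margin = 88,090 × R$12.04 = R$1,060,603.60.
Operating income = contribution − fixed costs = R$1,060,603.60 − R$394,900 = R$665,703.60.
After interest of R$78,900.00, pre-tax earnings = R$586,803.60.
Degree of combined leverage = contribution ÷ (EBIT − I) = R$1,060,603.60 ÷ R$586,803.60 = 1.8074.
EPS therefore changes by 1.8074 × (-18.4%) = -33.3%.

-33.3%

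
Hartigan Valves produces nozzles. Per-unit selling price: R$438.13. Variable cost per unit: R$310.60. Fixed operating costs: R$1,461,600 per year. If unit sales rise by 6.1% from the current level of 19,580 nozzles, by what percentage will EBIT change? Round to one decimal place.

+14.7%

Total contribution margin = 19,580 × R$127.53 = R$2,497,037.40.
Subtracting fixed costs: EBIT = R$2,497,037.40 − R$1,461,600 = R$1,035,437.40.
DOL = contribution ÷ EBIT = R$2,497,037.40 ÷ R$1,035,437.40 = 2.4116.
So EBIT moves 2.4116 × (+6.1%) = +14.7%.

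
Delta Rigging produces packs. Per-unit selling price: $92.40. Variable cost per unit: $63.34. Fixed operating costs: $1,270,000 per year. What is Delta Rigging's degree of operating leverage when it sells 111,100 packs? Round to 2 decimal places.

1.65

Contribution at this volume is 111,100 × $29.06 = $3,228,566.00.
EBIT = $3,228,566.00 − $1,270,000 = $1,958,566.00.
Degree of operating leverage = $3,228,566.00 / $1,958,566.00 = 1.6484.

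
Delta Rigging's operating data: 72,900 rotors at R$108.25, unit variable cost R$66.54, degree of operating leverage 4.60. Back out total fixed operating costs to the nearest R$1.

At 72,900 units, contribution = 72,900 × R$41.71 = R$3,040,659.00.
Since DOL = CM ÷ EBIT, EBIT = R$3,040,659.00 ÷ 4.60 = R$661,012.83.
And FC = contribution − EBIT = R$3,040,659.00 − R$661,012.83 = R$2,379,646.

R$2,379,646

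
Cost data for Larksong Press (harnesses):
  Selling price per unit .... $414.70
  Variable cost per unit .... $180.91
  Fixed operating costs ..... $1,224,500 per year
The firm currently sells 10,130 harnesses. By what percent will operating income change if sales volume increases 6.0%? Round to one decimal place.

+12.4%

Total contribution margin = 10,130 × $233.79 = $2,368,292.70.
Operating income = contribution − fixed costs = $2,368,292.70 − $1,224,500 = $1,143,792.70.
So DOL = total CM / EBIT = $2,368,292.70 / $1,143,792.70 = 2.0706.
So EBIT moves 2.0706 × (+6.0%) = +12.4%.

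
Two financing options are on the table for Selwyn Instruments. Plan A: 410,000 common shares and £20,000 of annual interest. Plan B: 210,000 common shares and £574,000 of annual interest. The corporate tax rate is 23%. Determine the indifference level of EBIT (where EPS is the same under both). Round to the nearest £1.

At indifference, (EBIT − 20,000)(1 − t)/410,000 = (EBIT − 574,000)(1 − t)/210,000.
Cancelling (1 − t) and cross-multiplying: 210,000·(EBIT − 20,000) = 410,000·(EBIT − 574,000).
EBIT × (410,000 − 210,000) = 574,000 × 410,000 − 20,000 × 210,000 = 231,140,000,000, so EBIT = 231,140,000,000 ÷ 200,000 = 1,155,700.00.

£1,155,700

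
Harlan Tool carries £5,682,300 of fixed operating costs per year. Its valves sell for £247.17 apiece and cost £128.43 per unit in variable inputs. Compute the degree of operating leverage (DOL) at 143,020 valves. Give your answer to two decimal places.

At 143,020 units, contribution = 143,020 × £118.74 = £16,982,194.80.
EBIT = £16,982,194.80 − £5,682,300 = £11,299,894.80.
So DOL = total CM / EBIT = £16,982,194.80 / £11,299,894.80 = 1.5029.

1.50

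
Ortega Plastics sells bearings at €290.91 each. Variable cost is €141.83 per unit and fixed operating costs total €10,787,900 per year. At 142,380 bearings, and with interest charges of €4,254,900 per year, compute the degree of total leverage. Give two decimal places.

At 142,380 units, contribution = 142,380 × €149.08 = €21,226,010.40.
EBIT = €21,226,010.40 − €10,787,900 = €10,438,110.40. Interest = €4,254,900.00.
DOL = €21,226,010.40 ÷ €10,438,110.40 = 2.0335; DFL = €10,438,110.40 ÷ €6,183,210.40 = 1.6881.
DCL = DOL × DFL = 2.0335 × 1.6881 = 3.4328.

3.43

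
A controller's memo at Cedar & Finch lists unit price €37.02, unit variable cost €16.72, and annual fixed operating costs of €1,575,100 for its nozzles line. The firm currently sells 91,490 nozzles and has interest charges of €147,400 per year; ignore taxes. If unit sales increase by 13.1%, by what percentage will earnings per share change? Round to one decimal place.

Contribution at this volume is 91,490 × €20.30 = €1,857,247.00.
EBIT = €1,857,247.00 − €1,575,100 = €282,147.00.
After interest of €147,400.00, pre-tax earnings = €134,747.00.
Degree of combined leverage = contribution ÷ (EBIT − I) = €1,857,247.00 ÷ €134,747.00 = 13.7832.
%ΔEPS = DCL × %ΔSales = 13.7832 × +13.1% = +180.6%.

+180.6%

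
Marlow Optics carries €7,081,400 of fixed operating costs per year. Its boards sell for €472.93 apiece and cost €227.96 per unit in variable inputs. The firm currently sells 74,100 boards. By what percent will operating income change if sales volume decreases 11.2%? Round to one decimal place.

-18.4%

Total contribution margin = 74,100 × €244.97 = €18,152,277.00.
Operating income = contribution − fixed costs = €18,152,277.00 − €7,081,400 = €11,070,877.00.
So DOL = total CM / EBIT = €18,152,277.00 / €11,070,877.00 = 1.6396.
So EBIT moves 1.6396 × (-11.2%) = -18.4%.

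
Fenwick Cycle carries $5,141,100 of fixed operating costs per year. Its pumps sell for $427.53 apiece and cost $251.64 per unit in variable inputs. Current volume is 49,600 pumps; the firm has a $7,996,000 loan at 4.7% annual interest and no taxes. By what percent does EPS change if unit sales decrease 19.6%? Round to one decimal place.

At 49,600 units, contribution = 49,600 × $175.89 = $8,724,144.00.
Operating income = contribution − fixed costs = $8,724,144.00 − $5,141,100 = $3,583,044.00.
After interest of $375,812.00, pre-tax earnings = $3,207,232.00.
DCL = total CM / (EBIT − I) = $8,724,144.00 / $3,207,232.00 = 2.7201.
%ΔEPS = DCL × %ΔSales = 2.7201 × -19.6% = -53.3%.

-53.3%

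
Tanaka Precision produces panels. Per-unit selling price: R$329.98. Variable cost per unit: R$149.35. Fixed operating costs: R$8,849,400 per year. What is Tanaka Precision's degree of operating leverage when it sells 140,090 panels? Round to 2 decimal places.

1.54

Total contribution margin = 140,090 × R$180.63 = R$25,304,456.70.
Operating income = contribution − fixed costs = R$25,304,456.70 − R$8,849,400 = R$16,455,056.70.
Degree of operating leverage = R$25,304,456.70 / R$16,455,056.70 = 1.5378.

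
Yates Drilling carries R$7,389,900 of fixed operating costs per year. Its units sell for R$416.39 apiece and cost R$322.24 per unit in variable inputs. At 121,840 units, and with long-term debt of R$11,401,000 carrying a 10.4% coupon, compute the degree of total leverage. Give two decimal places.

Contribution at this volume is 121,840 × R$94.15 = R$11,471,236.00.
Subtracting fixed costs: EBIT = R$11,471,236.00 − R$7,389,900 = R$4,081,336.00. Interest = R$1,185,704.00, so EBIT − I = R$2,895,632.00.
DCL = contribution ÷ (EBIT − I) = R$11,471,236.00 ÷ R$2,895,632.00 = 3.9616.

3.96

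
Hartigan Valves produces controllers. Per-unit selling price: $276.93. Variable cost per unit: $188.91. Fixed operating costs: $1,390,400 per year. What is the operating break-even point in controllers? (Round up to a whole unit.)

Contribution margin per unit = $276.93 − $188.91 = $88.02.
Units to break even: $1,390,400 ÷ $88.02 = 15,796.41, rounded up to 15,797.

15,797 controllers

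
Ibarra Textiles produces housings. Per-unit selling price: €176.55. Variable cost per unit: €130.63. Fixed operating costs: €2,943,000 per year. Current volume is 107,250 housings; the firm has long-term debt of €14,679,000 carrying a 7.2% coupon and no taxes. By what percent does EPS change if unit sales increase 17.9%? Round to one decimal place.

At 107,250 units, contribution = 107,250 × €45.92 = €4,924,920.00.
Subtracting fixed costs: EBIT = €4,924,920.00 − €2,943,000 = €1,981,920.00.
After interest of €1,056,888.00, pre-tax earnings = €925,032.00.
DCL = total CM / (EBIT − I) = €4,924,920.00 / €925,032.00 = 5.3241.
%ΔEPS = DCL × %ΔSales = 5.3241 × +17.9% = +95.3%.

+95.3%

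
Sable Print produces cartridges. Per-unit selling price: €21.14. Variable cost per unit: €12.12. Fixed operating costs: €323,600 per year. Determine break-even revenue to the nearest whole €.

€758,415

Contribution margin per unit = €21.14 − €12.12 = €9.02, a CM ratio of €9.02 ÷ €21.14 = 0.4267.
Break-even revenue = fixed costs × price ÷ CM = €323,600 × €21.14 ÷ €9.02 = €758,415.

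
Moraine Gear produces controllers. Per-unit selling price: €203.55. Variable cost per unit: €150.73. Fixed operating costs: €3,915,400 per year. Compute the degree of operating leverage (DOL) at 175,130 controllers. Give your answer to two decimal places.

1.73

Total contribution margin = 175,130 × €52.82 = €9,250,366.60.
EBIT = €9,250,366.60 − €3,915,400 = €5,334,966.60.
Degree of operating leverage = €9,250,366.60 / €5,334,966.60 = 1.7339.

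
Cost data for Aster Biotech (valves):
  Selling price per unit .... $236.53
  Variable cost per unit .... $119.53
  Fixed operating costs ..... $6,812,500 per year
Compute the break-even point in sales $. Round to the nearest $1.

CM per unit = $236.53 − $119.53 = $117.00; CM ratio = $117.00 / $236.53 = 0.4947.
Break-even sales = FC ÷ CM ratio = $6,812,500 × $236.53 / $117.00 = $13,772,313.

$13,772,313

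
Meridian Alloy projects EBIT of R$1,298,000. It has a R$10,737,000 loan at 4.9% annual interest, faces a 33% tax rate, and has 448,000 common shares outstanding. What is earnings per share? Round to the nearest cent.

Interest = R$526,113.00, so EBT = R$1,298,000 − R$526,113.00 = R$771,887.00.
After tax at 33%: net income = R$771,887.00 × 0.67 = R$517,164.29.
Per share: R$517,164.29 / 448,000 shares = R$1.15.

R$1.15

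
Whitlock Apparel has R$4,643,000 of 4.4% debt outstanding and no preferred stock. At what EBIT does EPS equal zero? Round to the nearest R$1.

R$204,292

Annual interest = 4.4% × R$4,643,000 = R$204,292.00.
With no preferred dividends, EPS = 0 when EBIT exactly covers interest, so the financial break-even EBIT is R$204,292.00.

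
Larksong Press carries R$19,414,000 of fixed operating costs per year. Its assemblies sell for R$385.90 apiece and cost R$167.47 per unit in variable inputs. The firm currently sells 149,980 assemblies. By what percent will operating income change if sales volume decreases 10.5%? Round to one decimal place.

-25.8%

Contribution at this volume is 149,980 × R$218.43 = R$32,760,131.40.
Subtracting fixed costs: EBIT = R$32,760,131.40 − R$19,414,000 = R$13,346,131.40.
Degree of operating leverage = R$32,760,131.40 / R$13,346,131.40 = 2.4547.
So EBIT moves 2.4547 × (-10.5%) = -25.8%.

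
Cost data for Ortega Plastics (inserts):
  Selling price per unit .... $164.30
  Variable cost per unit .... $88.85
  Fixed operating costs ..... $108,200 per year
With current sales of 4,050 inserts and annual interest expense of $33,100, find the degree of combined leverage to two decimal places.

At 4,050 units, contribution = 4,050 × $75.45 = $305,572.50.
Operating income = contribution − fixed costs = $305,572.50 − $108,200 = $197,372.50. Interest = $33,100.00, so EBIT − I = $164,272.50.
Degree of total leverage = total CM / (EBIT − interest) = $305,572.50 / $164,272.50 = 1.8602.

1.86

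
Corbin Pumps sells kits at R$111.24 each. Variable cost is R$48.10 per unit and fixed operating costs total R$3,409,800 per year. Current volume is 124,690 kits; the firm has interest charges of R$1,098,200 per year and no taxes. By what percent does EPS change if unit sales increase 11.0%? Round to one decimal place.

+25.7%

Total contribution margin = 124,690 × R$63.14 = R$7,872,926.60.
Operating income = contribution − fixed costs = R$7,872,926.60 − R$3,409,800 = R$4,463,126.60.
Interest = R$1,098,200.00, so EBIT − I = R$3,364,926.60.
Degree of combined leverage = contribution ÷ (EBIT − I) = R$7,872,926.60 ÷ R$3,364,926.60 = 2.3397.
EPS therefore changes by 2.3397 × (+11.0%) = +25.7%.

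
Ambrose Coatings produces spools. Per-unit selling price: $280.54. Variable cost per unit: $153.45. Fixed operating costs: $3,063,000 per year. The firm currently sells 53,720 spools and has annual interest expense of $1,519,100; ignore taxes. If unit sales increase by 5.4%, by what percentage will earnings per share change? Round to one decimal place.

+16.4%

Total contribution margin = 53,720 × $127.09 = $6,827,274.80.
Operating income = contribution − fixed costs = $6,827,274.80 − $3,063,000 = $3,764,274.80.
After interest of $1,519,100.00, pre-tax earnings = $2,245,174.80.
DCL = total CM / (EBIT − I) = $6,827,274.80 / $2,245,174.80 = 3.0409.
EPS therefore changes by 3.0409 × (+5.4%) = +16.4%.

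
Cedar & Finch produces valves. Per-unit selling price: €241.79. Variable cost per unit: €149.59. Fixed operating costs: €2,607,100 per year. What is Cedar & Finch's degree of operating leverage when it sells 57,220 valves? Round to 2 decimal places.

1.98

At 57,220 units, contribution = 57,220 × €92.20 = €5,275,684.00.
Operating income = contribution − fixed costs = €5,275,684.00 − €2,607,100 = €2,668,584.00.
So DOL = total CM / EBIT = €5,275,684.00 / €2,668,584.00 = 1.9770.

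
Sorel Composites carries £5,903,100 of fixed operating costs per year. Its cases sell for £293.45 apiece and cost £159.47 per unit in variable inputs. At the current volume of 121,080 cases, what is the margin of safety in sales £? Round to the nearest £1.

£22,601,648

Unit CM = price − variable cost = £293.45 − £159.47 = £133.98. Break-even units = £5,903,100 ÷ £133.98 = 44,059.56; break-even revenue = 44,059.56 × £293.45 = £12,929,278.21.
Actual sales revenue = 121,080 × £293.45 = £35,530,926.00.
Margin of safety = £35,530,926.00 − £12,929,278.21 = £22,601,648.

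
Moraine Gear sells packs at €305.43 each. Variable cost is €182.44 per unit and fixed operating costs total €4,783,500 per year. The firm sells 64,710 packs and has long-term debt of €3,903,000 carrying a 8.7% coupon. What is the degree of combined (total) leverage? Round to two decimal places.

2.81

Contribution at this volume is 64,710 × €122.99 = €7,958,682.90.
EBIT = €7,958,682.90 − €4,783,500 = €3,175,182.90. Interest = €339,561.00, so EBIT − I = €2,835,621.90.
DCL = contribution ÷ (EBIT − I) = €7,958,682.90 ÷ €2,835,621.90 = 2.8067.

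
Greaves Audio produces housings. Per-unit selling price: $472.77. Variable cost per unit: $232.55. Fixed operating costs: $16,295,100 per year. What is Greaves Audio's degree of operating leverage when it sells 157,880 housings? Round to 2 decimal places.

1.75

Contribution at this volume is 157,880 × $240.22 = $37,925,933.60.
EBIT = $37,925,933.60 − $16,295,100 = $21,630,833.60.
So DOL = total CM / EBIT = $37,925,933.60 / $21,630,833.60 = 1.7533.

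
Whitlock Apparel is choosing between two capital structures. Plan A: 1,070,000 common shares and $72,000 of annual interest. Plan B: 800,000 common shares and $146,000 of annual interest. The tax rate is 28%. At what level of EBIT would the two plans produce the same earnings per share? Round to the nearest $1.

Set EPS_A = EPS_B: (EBIT − $72,000)(1 − 0.28) ÷ 1,070,000 = (EBIT − $146,000)(1 − 0.28) ÷ 800,000.
The (1 − t) factor cancels: (EBIT − 72,000) × 800,000 = (EBIT − 146,000) × 1,070,000.
Solving, EBIT = (146,000·1,070,000 − 72,000·800,000) / (1,070,000 − 800,000) = 98,620,000,000 / 270,000 = 365,259.26.

$365,259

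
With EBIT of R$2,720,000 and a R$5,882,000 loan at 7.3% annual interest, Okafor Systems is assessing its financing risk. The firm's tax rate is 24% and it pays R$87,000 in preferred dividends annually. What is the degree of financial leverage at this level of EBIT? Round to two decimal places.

Interest = R$429,386.00.
Preferred dividends grossed up pre-tax: R$87,000 / (1 − 0.24) = R$114,473.68.
DFL = EBIT ÷ [EBIT − I − D_p/(1−t)] = R$2,720,000 ÷ [R$2,720,000 − R$429,386.00 − R$114,473.68] = R$2,720,000 ÷ R$2,176,140.32 = 1.2499.

1.25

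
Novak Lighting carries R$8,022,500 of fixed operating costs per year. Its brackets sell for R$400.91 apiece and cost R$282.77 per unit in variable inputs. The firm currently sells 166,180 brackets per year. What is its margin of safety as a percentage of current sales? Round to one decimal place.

Each unit contributes R$400.91 − R$282.77 = R$118.14. Break-even units = R$8,022,500 ÷ R$118.14 = 67,906.72; break-even revenue = 67,906.72 × R$400.91 = R$27,224,483.45.
Current sales = 166,180 × R$400.91 = R$66,623,223.80.
Margin of safety = (R$66,623,223.80 − R$27,224,483.45) ÷ R$66,623,223.80 = 59.1%.

59.1%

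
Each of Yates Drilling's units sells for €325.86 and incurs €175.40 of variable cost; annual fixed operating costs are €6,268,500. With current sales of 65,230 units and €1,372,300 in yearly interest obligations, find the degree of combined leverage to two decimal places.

Contribution at this volume is 65,230 × €150.46 = €9,814,505.80.
EBIT = €9,814,505.80 − €6,268,500 = €3,546,005.80. Interest = €1,372,300.00, so EBIT − I = €2,173,705.80.
Degree of total leverage = total CM / (EBIT − interest) = €9,814,505.80 / €2,173,705.80 = 4.5151.

4.52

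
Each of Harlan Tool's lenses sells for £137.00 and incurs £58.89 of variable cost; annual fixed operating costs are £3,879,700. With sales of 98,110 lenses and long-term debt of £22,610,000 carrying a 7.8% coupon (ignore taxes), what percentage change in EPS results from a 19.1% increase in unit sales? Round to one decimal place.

Contribution at this volume is 98,110 × £78.11 = £7,663,372.10.
Operating income = contribution − fixed costs = £7,663,372.10 − £3,879,700 = £3,783,672.10.
Interest = £1,763,580.00, so EBIT − I = £2,020,092.10.
Degree of combined leverage = contribution ÷ (EBIT − I) = £7,663,372.10 ÷ £2,020,092.10 = 3.7936.
%ΔEPS = DCL × %ΔSales = 3.7936 × +19.1% = +72.5%.

+72.5%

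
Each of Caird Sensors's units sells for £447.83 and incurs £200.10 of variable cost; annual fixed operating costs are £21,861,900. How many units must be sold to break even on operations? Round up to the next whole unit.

88,249 units

Each unit contributes £447.83 − £200.10 = £247.73.
Break-even Q = £21,861,900 / £247.73 = 88,248.90 → 88,249 units.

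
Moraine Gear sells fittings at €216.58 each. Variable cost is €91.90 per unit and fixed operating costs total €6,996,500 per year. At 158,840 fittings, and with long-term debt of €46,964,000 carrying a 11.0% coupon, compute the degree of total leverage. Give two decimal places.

2.59

Total contribution margin = 158,840 × €124.68 = €19,804,171.20.
Subtracting fixed costs: EBIT = €19,804,171.20 − €6,996,500 = €12,807,671.20. Interest = €5,166,040.00.
DOL = €19,804,171.20 ÷ €12,807,671.20 = 1.5463; DFL = €12,807,671.20 ÷ €7,641,631.20 = 1.6760.
DCL = DOL × DFL = 1.5463 × 1.6760 = 2.5916.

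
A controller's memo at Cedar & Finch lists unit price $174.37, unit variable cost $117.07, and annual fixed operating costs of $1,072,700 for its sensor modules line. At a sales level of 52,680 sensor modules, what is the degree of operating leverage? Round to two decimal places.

Total contribution margin = 52,680 × $57.30 = $3,018,564.00.
Subtracting fixed costs: EBIT = $3,018,564.00 − $1,072,700 = $1,945,864.00.
So DOL = total CM / EBIT = $3,018,564.00 / $1,945,864.00 = 1.5513.

1.55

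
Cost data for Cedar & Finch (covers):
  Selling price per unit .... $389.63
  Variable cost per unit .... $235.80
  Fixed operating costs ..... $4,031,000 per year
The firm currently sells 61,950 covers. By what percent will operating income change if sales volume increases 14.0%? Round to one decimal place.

Total contribution margin = 61,950 × $153.83 = $9,529,768.50.
Subtracting fixed costs: EBIT = $9,529,768.50 − $4,031,000 = $5,498,768.50.
Degree of operating leverage = $9,529,768.50 / $5,498,768.50 = 1.7331.
Operating income changes by 1.7331 × +14.0% = +24.3%.

+24.3%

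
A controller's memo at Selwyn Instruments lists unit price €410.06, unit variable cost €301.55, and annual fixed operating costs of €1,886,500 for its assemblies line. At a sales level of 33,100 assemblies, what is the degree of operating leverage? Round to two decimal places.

2.11

At 33,100 units, contribution = 33,100 × €108.51 = €3,591,681.00.
EBIT = €3,591,681.00 − €1,886,500 = €1,705,181.00.
Degree of operating leverage = €3,591,681.00 / €1,705,181.00 = 2.1063.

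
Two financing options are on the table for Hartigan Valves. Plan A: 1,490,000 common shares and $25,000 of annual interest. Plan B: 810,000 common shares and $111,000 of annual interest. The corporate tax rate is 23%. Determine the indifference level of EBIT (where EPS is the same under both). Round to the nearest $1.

At indifference, (EBIT − 25,000)(1 − t)/1,490,000 = (EBIT − 111,000)(1 − t)/810,000.
The (1 − t) factor cancels: (EBIT − 25,000) × 810,000 = (EBIT − 111,000) × 1,490,000.
EBIT × (1,490,000 − 810,000) = 111,000 × 1,490,000 − 25,000 × 810,000 = 145,140,000,000, so EBIT = 145,140,000,000 ÷ 680,000 = 213,441.18.

$213,441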